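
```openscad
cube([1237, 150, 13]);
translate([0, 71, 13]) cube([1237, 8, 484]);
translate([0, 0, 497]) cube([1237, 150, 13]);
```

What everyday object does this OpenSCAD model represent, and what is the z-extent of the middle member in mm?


An I-beam. The web height is 484 mm.

Two wide flanges with a thin centred web — an I-beam. Overall 510 mm minus two 13 mm flanges gives a web of 510 − 2·13 = 484 mm.


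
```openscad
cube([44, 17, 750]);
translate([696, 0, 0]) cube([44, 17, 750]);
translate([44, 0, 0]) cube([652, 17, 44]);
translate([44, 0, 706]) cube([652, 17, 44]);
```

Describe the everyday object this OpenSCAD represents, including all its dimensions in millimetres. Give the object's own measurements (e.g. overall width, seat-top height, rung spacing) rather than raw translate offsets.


A rectangular picture frame lying in the x–z plane (depth along y). The opening is 652 mm wide (x) by 662 mm tall (z), surrounded by a border 44 mm wide on all four sides. The frame is 17 mm deep and is made of two full-height vertical stiles with two horizontal rails fitted between them.


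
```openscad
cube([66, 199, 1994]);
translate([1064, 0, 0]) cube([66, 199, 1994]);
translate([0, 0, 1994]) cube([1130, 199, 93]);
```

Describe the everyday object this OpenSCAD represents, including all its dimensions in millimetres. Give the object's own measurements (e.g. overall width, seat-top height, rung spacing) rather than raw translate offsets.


A door frame. The clear opening is 998 mm wide and 1994 mm high. Two 66 mm wide jambs, 199 mm deep, stand either side of the opening from the floor to the top of the opening. A 93 mm thick head sits across the top of both jambs, spanning the full outside width of the frame.


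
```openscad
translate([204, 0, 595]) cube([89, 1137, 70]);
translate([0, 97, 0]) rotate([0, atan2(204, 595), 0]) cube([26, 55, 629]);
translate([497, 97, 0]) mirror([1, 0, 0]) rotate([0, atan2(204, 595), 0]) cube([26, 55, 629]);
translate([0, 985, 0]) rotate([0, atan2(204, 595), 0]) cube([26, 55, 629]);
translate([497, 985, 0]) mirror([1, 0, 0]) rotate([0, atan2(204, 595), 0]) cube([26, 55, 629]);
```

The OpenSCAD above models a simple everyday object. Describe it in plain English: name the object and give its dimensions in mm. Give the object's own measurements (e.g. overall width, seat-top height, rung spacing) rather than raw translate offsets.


A sawhorse. A 89×1137×70 mm beam (x, y, z) sits on two A-frame leg pairs. Each pair is two raked legs of 26×55 mm section (55 mm along y) splaying symmetrically in x. Each leg rises 595 mm vertically over 204 mm of horizontal reach and is 629 mm long along its own axis. Every leg's outer bottom edge rests on the floor and its outer top edge meets a bottom edge of the beam — the left legs (tilting toward +x) meet the beam's −x bottom edge, the right legs (their mirror images, tilting toward −x) meet its +x bottom edge — so the leg tops tuck under the beam, the beam's underside is 595 mm above the floor, and the feet are 497 mm apart outside-to-outside with the beam centred between them. The two leg pairs are set in 97 mm from either end of the beam.


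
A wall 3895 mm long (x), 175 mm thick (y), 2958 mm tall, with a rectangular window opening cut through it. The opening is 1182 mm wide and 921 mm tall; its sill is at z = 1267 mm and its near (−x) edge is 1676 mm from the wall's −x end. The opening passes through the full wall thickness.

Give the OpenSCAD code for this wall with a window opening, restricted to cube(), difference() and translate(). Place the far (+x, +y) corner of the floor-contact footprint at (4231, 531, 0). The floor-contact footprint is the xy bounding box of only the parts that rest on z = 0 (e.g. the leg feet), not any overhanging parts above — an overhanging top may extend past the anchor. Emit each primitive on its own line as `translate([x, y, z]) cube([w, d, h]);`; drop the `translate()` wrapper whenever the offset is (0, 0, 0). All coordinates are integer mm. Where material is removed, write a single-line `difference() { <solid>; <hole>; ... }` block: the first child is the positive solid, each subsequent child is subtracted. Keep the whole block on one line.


difference() { translate([336, 356, 0]) cube([3895, 175, 2958]); translate([2012, 356, 1267]) cube([1182, 175, 921]); }


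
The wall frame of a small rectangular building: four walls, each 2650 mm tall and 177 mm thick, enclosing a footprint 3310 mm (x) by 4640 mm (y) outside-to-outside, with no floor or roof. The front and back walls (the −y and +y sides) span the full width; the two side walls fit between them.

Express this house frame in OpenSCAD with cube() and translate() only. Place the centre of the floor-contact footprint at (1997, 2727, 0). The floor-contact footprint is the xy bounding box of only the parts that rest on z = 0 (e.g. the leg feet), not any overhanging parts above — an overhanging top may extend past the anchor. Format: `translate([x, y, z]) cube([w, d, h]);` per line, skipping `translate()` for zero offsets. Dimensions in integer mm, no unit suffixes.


translate([342, 407, 0]) cube([3310, 177, 2650]);
translate([342, 4870, 0]) cube([3310, 177, 2650]);
translate([342, 584, 0]) cube([177, 4286, 2650]);
translate([3475, 584, 0]) cube([177, 4286, 2650]);


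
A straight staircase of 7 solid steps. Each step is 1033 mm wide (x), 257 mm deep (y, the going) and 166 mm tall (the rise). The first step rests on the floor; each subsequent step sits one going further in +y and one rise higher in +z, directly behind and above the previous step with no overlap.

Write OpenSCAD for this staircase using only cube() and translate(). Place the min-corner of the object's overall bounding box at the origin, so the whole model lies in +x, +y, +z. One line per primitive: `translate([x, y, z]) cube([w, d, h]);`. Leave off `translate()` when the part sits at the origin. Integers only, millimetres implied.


cube([1033, 257, 166]);
translate([0, 257, 166]) cube([1033, 257, 166]);
translate([0, 514, 332]) cube([1033, 257, 166]);
translate([0, 771, 498]) cube([1033, 257, 166]);
translate([0, 1028, 664]) cube([1033, 257, 166]);
translate([0, 1285, 830]) cube([1033, 257, 166]);
translate([0, 1542, 996]) cube([1033, 257, 166]);


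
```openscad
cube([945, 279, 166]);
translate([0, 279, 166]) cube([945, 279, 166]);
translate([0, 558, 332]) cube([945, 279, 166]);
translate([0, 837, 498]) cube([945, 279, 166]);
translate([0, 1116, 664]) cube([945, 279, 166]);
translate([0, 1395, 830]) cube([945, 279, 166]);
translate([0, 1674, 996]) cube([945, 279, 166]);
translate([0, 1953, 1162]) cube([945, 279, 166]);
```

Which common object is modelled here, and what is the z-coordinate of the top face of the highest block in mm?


A staircase. The total rise is 1328 mm.

8 identical blocks, each offset up and back from the previous — a staircase. Each step is 166 mm tall and there are 8 of them, so the total rise is 8 × 166 = 1328 mm.


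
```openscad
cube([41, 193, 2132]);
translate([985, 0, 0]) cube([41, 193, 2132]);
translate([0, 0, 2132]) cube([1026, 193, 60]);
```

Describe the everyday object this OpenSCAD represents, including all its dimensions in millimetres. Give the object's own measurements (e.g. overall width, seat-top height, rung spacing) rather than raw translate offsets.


A door frame. The clear opening is 944 mm wide and 2132 mm high. Two 41 mm wide jambs, 193 mm deep, stand either side of the opening from the floor to the top of the opening. A 60 mm thick head sits across the top of both jambs, spanning the full outside width of the frame.


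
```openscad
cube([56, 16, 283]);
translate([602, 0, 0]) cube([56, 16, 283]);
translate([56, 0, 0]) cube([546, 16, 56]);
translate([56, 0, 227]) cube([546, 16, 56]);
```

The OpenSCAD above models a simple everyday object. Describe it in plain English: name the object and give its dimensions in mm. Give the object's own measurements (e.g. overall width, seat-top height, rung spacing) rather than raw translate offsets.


A rectangular picture frame lying in the x–z plane (depth along y). The opening is 546 mm wide (x) by 171 mm tall (z), surrounded by a border 56 mm wide on all four sides. The frame is 16 mm deep and is made of two full-height vertical stiles with two horizontal rails fitted between them.


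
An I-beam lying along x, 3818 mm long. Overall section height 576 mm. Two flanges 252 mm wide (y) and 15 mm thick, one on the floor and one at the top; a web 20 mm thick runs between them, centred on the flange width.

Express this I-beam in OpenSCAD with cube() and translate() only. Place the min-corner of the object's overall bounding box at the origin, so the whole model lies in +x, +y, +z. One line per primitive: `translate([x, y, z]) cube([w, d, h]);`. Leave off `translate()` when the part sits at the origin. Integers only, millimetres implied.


cube([3818, 252, 15]);
translate([0, 116, 15]) cube([3818, 20, 546]);
translate([0, 0, 561]) cube([3818, 252, 15]);


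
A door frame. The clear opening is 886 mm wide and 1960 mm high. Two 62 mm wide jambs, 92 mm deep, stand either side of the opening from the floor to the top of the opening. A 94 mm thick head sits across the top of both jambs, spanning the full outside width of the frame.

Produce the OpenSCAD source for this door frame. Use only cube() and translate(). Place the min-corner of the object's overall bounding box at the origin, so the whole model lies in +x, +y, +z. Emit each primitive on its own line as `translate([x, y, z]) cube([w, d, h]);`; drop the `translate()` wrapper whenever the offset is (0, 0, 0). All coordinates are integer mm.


cube([62, 92, 1960]);
translate([948, 0, 0]) cube([62, 92, 1960]);
translate([0, 0, 1960]) cube([1010, 92, 94]);


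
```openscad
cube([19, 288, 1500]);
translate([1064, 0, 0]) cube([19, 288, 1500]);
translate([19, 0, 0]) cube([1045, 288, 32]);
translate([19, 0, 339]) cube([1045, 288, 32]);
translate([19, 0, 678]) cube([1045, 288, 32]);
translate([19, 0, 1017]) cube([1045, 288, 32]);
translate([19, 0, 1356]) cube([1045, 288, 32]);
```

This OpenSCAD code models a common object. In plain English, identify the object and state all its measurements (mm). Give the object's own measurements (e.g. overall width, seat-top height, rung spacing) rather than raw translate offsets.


An open bookshelf. Two side panels, each 19 mm thick, 288 mm deep and 1500 mm tall, stand 1083 mm apart (outside-to-outside). Between them sit 5 shelves, each 32 mm thick and 288 mm deep, spanning the full gap between the sides. The bottom shelf rests on the floor (its underside at z = 0) and the clear gap between one shelf's top and the next shelf's underside is 307 mm.


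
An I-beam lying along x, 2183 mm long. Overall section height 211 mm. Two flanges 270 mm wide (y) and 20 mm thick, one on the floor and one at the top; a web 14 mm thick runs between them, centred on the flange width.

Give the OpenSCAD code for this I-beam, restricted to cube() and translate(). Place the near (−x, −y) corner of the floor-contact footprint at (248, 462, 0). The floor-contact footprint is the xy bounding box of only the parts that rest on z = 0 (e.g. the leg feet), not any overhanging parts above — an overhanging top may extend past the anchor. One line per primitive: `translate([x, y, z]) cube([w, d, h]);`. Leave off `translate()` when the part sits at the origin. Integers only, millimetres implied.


translate([248, 462, 0]) cube([2183, 270, 20]);
translate([248, 590, 20]) cube([2183, 14, 171]);
translate([248, 462, 191]) cube([2183, 270, 20]);


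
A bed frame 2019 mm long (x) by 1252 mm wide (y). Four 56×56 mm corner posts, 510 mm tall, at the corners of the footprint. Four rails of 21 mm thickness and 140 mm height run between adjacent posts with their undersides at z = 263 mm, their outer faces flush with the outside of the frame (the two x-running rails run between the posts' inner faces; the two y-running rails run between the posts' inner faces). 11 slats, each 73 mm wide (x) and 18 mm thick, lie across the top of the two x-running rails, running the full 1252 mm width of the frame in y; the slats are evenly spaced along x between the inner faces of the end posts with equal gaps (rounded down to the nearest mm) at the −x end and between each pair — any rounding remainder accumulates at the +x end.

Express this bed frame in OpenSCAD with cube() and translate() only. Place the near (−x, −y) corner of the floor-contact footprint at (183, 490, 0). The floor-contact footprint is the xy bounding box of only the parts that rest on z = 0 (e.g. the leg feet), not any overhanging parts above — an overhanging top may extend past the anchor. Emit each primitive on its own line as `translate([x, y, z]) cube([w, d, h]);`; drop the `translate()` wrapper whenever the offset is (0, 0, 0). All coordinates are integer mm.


translate([183, 490, 0]) cube([56, 56, 510]);
translate([183, 1686, 0]) cube([56, 56, 510]);
translate([2146, 490, 0]) cube([56, 56, 510]);
translate([2146, 1686, 0]) cube([56, 56, 510]);
translate([239, 490, 263]) cube([1907, 21, 140]);
translate([239, 1721, 263]) cube([1907, 21, 140]);
translate([183, 546, 263]) cube([21, 1140, 140]);
translate([2181, 546, 263]) cube([21, 1140, 140]);
translate([331, 490, 403]) cube([73, 1252, 18]);
translate([496, 490, 403]) cube([73, 1252, 18]);
translate([661, 490, 403]) cube([73, 1252, 18]);
translate([826, 490, 403]) cube([73, 1252, 18]);
translate([991, 490, 403]) cube([73, 1252, 18]);
translate([1156, 490, 403]) cube([73, 1252, 18]);
translate([1321, 490, 403]) cube([73, 1252, 18]);
translate([1486, 490, 403]) cube([73, 1252, 18]);
translate([1651, 490, 403]) cube([73, 1252, 18]);
translate([1816, 490, 403]) cube([73, 1252, 18]);
translate([1981, 490, 403]) cube([73, 1252, 18]);


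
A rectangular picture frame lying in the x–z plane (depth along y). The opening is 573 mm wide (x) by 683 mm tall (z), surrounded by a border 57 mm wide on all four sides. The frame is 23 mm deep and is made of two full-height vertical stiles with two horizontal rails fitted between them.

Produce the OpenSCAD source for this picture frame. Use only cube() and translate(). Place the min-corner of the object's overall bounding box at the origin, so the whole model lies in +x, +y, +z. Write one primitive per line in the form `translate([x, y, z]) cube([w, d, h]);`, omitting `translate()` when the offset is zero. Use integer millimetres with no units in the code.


cube([57, 23, 797]);
translate([630, 0, 0]) cube([57, 23, 797]);
translate([57, 0, 0]) cube([573, 23, 57]);
translate([57, 0, 740]) cube([573, 23, 57]);


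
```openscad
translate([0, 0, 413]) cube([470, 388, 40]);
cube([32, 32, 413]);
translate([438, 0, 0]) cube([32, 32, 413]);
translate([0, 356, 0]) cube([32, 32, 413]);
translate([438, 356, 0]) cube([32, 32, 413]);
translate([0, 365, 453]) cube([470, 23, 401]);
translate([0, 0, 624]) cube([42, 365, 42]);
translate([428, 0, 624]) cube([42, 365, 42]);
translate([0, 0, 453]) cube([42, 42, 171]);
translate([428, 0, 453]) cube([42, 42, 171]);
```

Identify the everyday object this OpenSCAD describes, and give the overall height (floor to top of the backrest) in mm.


A chair. The overall height is 854 mm.

A slab on four corner posts with a tall panel at the back — a chair. The seat slab sits at z = 413 with thickness 40, and the 401 mm backrest starts at the seat top, so the overall height is 413 + 40 + 401 = 854 mm.


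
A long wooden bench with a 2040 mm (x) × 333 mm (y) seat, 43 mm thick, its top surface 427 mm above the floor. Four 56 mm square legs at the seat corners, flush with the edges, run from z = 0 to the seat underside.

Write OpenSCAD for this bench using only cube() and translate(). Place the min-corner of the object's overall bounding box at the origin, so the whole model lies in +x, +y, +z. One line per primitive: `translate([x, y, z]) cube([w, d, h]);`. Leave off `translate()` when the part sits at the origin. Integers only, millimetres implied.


translate([0, 0, 384]) cube([2040, 333, 43]);
cube([56, 56, 384]);
translate([0, 277, 0]) cube([56, 56, 384]);
translate([1984, 0, 0]) cube([56, 56, 384]);
translate([1984, 277, 0]) cube([56, 56, 384]);


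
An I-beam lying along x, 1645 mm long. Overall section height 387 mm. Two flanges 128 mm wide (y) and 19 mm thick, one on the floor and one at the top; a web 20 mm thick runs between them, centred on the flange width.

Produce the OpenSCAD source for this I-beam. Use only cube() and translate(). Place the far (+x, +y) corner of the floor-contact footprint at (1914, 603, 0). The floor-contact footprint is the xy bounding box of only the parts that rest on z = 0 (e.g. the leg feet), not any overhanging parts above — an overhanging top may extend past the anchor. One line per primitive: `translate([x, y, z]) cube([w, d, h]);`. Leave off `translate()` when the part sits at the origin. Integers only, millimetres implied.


translate([269, 475, 0]) cube([1645, 128, 19]);
translate([269, 529, 19]) cube([1645, 20, 349]);
translate([269, 475, 368]) cube([1645, 128, 19]);


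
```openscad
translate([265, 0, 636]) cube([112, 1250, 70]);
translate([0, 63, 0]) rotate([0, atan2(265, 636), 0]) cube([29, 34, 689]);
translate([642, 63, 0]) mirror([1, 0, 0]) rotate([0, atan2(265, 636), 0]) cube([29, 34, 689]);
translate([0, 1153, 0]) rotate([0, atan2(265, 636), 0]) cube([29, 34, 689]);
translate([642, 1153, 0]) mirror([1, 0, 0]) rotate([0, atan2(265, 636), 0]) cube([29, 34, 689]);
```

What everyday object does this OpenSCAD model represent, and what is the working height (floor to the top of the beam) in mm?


A sawhorse. The overall height is 706 mm.

A beam across two mirrored pairs of raked legs — a sawhorse. The beam's underside is at z = 636 (matching the legs' vertical rise in atan2(265, 636)) and the beam is 70 mm tall, so its top is at 636 + 70 = 706 mm. The raked legs top out at the beam's underside, so that is the highest point.


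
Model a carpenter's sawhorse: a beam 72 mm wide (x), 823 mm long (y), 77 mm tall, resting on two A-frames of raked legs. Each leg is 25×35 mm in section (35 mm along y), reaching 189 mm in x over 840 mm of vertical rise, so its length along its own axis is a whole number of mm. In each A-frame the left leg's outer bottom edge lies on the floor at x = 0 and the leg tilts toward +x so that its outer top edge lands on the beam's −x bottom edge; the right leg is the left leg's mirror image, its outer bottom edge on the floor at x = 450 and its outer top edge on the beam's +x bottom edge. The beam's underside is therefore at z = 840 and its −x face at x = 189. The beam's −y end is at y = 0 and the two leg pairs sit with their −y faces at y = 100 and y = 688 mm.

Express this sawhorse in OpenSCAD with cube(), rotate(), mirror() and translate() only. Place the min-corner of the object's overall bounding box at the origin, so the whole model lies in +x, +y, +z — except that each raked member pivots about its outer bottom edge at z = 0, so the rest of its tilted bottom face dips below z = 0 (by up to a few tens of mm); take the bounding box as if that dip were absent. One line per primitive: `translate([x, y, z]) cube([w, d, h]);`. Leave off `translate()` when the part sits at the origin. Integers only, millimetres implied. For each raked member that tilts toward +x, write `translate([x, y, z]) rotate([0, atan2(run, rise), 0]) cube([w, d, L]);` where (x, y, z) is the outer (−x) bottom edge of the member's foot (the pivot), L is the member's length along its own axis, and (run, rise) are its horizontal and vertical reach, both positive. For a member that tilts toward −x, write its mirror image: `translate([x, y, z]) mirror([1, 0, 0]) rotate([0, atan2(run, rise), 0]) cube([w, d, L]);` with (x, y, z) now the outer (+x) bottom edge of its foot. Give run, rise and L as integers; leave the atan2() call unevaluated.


// leg length = √(189² + 840²) = 861
// right-leg outer foot x = 2·189 + 72 = 450
// beam min-corner = (189, 0, 840)
translate([189, 0, 840]) cube([72, 823, 77]);
translate([0, 100, 0]) rotate([0, atan2(189, 840), 0]) cube([25, 35, 861]);
translate([450, 100, 0]) mirror([1, 0, 0]) rotate([0, atan2(189, 840), 0]) cube([25, 35, 861]);
translate([0, 688, 0]) rotate([0, atan2(189, 840), 0]) cube([25, 35, 861]);
translate([450, 688, 0]) mirror([1, 0, 0]) rotate([0, atan2(189, 840), 0]) cube([25, 35, 861]);


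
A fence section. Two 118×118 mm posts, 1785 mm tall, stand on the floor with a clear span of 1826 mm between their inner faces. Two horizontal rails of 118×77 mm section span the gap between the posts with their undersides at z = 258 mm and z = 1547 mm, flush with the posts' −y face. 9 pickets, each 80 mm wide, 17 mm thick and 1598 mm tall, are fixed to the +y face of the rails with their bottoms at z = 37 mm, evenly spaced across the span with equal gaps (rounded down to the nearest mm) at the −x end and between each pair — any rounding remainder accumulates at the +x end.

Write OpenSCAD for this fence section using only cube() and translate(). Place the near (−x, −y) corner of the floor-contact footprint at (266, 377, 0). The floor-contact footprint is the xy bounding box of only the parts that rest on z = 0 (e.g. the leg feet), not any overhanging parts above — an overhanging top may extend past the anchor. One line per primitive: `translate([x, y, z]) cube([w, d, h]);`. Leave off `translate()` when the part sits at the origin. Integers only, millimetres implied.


translate([266, 377, 0]) cube([118, 118, 1785]);
translate([2210, 377, 0]) cube([118, 118, 1785]);
translate([384, 377, 258]) cube([1826, 118, 77]);
translate([384, 377, 1547]) cube([1826, 118, 77]);
translate([494, 495, 37]) cube([80, 17, 1598]);
translate([684, 495, 37]) cube([80, 17, 1598]);
translate([874, 495, 37]) cube([80, 17, 1598]);
translate([1064, 495, 37]) cube([80, 17, 1598]);
translate([1254, 495, 37]) cube([80, 17, 1598]);
translate([1444, 495, 37]) cube([80, 17, 1598]);
translate([1634, 495, 37]) cube([80, 17, 1598]);
translate([1824, 495, 37]) cube([80, 17, 1598]);
translate([2014, 495, 37]) cube([80, 17, 1598]);


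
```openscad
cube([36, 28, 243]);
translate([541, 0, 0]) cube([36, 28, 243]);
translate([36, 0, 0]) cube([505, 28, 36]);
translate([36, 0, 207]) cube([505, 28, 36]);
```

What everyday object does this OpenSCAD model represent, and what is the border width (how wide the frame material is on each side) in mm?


A picture frame. The border width is 36 mm.

Four thin pieces enclosing a rectangular opening — a picture frame. The two full-height stiles are 243 mm tall; the top rail sits at z = 207 and is 36 mm tall, so the border above the opening is 243 − 207 = 36 mm, matching the stile x-width.


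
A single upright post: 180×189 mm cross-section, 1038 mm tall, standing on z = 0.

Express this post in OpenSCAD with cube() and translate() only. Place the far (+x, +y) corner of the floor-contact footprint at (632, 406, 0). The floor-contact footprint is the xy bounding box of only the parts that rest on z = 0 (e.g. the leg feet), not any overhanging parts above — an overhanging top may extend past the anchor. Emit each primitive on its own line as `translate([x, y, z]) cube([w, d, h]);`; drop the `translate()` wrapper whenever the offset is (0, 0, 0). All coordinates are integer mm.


translate([452, 217, 0]) cube([180, 189, 1038]);


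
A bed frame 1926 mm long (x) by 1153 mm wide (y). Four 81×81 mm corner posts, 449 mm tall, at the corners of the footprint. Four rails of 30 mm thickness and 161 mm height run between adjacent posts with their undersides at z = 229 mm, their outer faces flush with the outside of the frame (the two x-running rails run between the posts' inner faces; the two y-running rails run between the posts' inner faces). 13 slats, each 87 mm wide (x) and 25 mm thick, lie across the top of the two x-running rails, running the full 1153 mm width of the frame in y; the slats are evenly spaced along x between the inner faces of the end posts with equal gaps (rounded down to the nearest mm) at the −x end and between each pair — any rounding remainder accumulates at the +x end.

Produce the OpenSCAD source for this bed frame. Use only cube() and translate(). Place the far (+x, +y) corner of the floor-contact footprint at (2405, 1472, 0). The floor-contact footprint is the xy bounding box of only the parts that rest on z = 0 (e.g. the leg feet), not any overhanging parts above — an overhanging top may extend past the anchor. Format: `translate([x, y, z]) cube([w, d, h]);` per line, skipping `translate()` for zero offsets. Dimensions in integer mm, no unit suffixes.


translate([479, 319, 0]) cube([81, 81, 449]);
translate([479, 1391, 0]) cube([81, 81, 449]);
translate([2324, 319, 0]) cube([81, 81, 449]);
translate([2324, 1391, 0]) cube([81, 81, 449]);
translate([560, 319, 229]) cube([1764, 30, 161]);
translate([560, 1442, 229]) cube([1764, 30, 161]);
translate([479, 400, 229]) cube([30, 991, 161]);
translate([2375, 400, 229]) cube([30, 991, 161]);
translate([605, 319, 390]) cube([87, 1153, 25]);
translate([737, 319, 390]) cube([87, 1153, 25]);
translate([869, 319, 390]) cube([87, 1153, 25]);
translate([1001, 319, 390]) cube([87, 1153, 25]);
translate([1133, 319, 390]) cube([87, 1153, 25]);
translate([1265, 319, 390]) cube([87, 1153, 25]);
translate([1397, 319, 390]) cube([87, 1153, 25]);
translate([1529, 319, 390]) cube([87, 1153, 25]);
translate([1661, 319, 390]) cube([87, 1153, 25]);
translate([1793, 319, 390]) cube([87, 1153, 25]);
translate([1925, 319, 390]) cube([87, 1153, 25]);
translate([2057, 319, 390]) cube([87, 1153, 25]);
translate([2189, 319, 390]) cube([87, 1153, 25]);


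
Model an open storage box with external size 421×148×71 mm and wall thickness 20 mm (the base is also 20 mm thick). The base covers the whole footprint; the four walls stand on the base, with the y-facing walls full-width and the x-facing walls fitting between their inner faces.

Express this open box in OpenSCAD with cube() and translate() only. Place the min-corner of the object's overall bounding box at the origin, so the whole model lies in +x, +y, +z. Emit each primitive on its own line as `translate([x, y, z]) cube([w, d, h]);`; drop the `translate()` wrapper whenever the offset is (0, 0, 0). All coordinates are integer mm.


cube([421, 148, 20]);
translate([0, 0, 20]) cube([421, 20, 51]);
translate([0, 128, 20]) cube([421, 20, 51]);
translate([0, 20, 20]) cube([20, 108, 51]);
translate([401, 20, 20]) cube([20, 108, 51]);


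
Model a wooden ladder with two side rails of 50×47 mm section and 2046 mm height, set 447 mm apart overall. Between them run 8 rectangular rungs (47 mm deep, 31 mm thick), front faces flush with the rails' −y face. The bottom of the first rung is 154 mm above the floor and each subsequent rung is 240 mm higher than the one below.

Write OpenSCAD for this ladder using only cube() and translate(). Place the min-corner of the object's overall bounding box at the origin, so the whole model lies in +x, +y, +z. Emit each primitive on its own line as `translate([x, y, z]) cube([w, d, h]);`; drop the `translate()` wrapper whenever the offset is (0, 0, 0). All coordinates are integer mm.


cube([50, 47, 2046]);
translate([397, 0, 0]) cube([50, 47, 2046]);
translate([50, 0, 154]) cube([347, 47, 31]);
translate([50, 0, 394]) cube([347, 47, 31]);
translate([50, 0, 634]) cube([347, 47, 31]);
translate([50, 0, 874]) cube([347, 47, 31]);
translate([50, 0, 1114]) cube([347, 47, 31]);
translate([50, 0, 1354]) cube([347, 47, 31]);
translate([50, 0, 1594]) cube([347, 47, 31]);
translate([50, 0, 1834]) cube([347, 47, 31]);


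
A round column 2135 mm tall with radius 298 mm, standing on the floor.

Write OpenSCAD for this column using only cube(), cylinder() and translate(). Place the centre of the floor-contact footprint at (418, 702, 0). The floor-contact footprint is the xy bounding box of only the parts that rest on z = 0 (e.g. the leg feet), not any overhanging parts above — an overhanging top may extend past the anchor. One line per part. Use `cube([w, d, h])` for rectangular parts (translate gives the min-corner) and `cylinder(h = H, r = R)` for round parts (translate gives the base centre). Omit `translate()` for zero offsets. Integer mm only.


translate([418, 702, 0]) cylinder(h = 2135, r = 298);


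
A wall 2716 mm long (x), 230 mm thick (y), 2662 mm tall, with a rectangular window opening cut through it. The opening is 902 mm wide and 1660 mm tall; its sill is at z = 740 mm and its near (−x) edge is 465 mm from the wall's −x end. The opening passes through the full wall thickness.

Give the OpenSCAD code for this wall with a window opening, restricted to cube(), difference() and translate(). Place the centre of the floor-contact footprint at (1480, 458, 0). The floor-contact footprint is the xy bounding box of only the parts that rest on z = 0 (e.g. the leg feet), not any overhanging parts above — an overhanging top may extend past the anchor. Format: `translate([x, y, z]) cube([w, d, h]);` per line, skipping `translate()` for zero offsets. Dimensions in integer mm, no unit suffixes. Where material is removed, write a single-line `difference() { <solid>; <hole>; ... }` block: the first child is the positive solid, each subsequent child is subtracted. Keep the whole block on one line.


difference() { translate([122, 343, 0]) cube([2716, 230, 2662]); translate([587, 343, 740]) cube([902, 230, 1660]); }


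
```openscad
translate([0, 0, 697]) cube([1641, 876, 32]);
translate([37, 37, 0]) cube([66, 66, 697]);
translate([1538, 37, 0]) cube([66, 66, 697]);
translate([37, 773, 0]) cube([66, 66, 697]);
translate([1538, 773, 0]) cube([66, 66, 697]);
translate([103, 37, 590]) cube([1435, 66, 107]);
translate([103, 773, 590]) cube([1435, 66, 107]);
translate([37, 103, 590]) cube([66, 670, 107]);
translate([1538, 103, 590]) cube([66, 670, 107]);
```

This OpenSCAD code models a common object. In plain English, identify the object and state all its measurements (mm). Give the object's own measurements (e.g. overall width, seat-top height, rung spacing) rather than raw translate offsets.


A rectangular dining table. The top is 1641×876×32 mm with its upper surface at z = 729 mm. It stands on four 66×66 mm square legs, each inset 37 mm from the nearest pair of top edges, running from the floor to the underside of the top. Four apron rails, 66 mm thick and 107 mm tall, run between adjacent legs with their top edges flush with the underside of the top and their outer faces flush with the legs' outer faces.


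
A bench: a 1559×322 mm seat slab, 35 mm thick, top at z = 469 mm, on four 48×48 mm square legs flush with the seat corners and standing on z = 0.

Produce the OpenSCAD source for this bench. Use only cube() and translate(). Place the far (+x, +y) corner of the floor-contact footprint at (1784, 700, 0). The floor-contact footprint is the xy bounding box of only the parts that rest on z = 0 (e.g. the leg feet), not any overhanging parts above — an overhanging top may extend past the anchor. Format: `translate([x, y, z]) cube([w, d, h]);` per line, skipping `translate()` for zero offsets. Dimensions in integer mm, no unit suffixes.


// leg_h = 469 − 35 = 434
translate([225, 378, 434]) cube([1559, 322, 35]);
translate([225, 378, 0]) cube([48, 48, 434]);
translate([225, 652, 0]) cube([48, 48, 434]);
translate([1736, 378, 0]) cube([48, 48, 434]);
translate([1736, 652, 0]) cube([48, 48, 434]);


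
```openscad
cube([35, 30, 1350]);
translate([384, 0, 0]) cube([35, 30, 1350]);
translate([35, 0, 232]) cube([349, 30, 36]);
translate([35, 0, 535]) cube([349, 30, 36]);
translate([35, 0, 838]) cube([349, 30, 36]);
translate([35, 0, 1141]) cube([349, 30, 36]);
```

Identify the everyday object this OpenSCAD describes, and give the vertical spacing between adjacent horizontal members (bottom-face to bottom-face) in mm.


A ladder. The rung spacing is 303 mm.

Two tall 35×30 posts with 4 short bars between them — a ladder. Adjacent rungs sit at z = 232 and z = 535, so the spacing is 535 − 232 = 303 mm.


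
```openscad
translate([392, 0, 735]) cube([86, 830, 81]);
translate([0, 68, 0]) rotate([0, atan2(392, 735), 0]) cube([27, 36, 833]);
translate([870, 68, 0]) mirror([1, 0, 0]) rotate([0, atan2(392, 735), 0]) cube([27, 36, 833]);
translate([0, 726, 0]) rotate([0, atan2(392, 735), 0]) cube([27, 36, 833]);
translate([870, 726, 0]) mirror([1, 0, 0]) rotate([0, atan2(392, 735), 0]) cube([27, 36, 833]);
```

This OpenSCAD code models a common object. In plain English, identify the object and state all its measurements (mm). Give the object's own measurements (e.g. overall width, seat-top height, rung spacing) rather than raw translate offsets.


A sawhorse. A 86×830×81 mm beam (x, y, z) sits on two A-frame leg pairs. Each pair is two raked legs of 27×36 mm section (36 mm along y) splaying symmetrically in x. Each leg rises 735 mm vertically over 392 mm of horizontal reach and is 833 mm long along its own axis. Every leg's outer bottom edge rests on the floor and its outer top edge meets a bottom edge of the beam — the left legs (tilting toward +x) meet the beam's −x bottom edge, the right legs (their mirror images, tilting toward −x) meet its +x bottom edge — so the leg tops tuck under the beam, the beam's underside is 735 mm above the floor, and the feet are 870 mm apart outside-to-outside with the beam centred between them. The two leg pairs are set in 68 mm from either end of the beam.


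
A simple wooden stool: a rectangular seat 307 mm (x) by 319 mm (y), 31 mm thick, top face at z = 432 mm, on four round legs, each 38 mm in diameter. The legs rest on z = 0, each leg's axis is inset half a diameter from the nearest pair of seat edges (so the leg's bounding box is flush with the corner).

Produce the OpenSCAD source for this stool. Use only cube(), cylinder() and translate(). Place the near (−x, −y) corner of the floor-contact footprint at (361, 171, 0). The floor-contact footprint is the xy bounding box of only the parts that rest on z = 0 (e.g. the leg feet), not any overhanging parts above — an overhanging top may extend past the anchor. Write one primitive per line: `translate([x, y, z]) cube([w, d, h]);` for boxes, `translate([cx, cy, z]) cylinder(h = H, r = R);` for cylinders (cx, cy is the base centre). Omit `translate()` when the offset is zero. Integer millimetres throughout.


translate([361, 171, 401]) cube([307, 319, 31]);
translate([380, 190, 0]) cylinder(h = 401, r = 19);
translate([649, 190, 0]) cylinder(h = 401, r = 19);
translate([380, 471, 0]) cylinder(h = 401, r = 19);
translate([649, 471, 0]) cylinder(h = 401, r = 19);


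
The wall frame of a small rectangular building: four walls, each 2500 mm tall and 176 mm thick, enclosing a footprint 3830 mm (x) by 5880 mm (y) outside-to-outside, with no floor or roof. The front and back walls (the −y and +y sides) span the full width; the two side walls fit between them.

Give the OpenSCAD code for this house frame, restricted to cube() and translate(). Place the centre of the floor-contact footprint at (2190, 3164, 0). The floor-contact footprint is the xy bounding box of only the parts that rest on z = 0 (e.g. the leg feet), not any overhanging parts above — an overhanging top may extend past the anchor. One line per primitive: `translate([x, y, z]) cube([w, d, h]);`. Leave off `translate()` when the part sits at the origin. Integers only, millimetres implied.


translate([275, 224, 0]) cube([3830, 176, 2500]);
translate([275, 5928, 0]) cube([3830, 176, 2500]);
translate([275, 400, 0]) cube([176, 5528, 2500]);
translate([3929, 400, 0]) cube([176, 5528, 2500]);


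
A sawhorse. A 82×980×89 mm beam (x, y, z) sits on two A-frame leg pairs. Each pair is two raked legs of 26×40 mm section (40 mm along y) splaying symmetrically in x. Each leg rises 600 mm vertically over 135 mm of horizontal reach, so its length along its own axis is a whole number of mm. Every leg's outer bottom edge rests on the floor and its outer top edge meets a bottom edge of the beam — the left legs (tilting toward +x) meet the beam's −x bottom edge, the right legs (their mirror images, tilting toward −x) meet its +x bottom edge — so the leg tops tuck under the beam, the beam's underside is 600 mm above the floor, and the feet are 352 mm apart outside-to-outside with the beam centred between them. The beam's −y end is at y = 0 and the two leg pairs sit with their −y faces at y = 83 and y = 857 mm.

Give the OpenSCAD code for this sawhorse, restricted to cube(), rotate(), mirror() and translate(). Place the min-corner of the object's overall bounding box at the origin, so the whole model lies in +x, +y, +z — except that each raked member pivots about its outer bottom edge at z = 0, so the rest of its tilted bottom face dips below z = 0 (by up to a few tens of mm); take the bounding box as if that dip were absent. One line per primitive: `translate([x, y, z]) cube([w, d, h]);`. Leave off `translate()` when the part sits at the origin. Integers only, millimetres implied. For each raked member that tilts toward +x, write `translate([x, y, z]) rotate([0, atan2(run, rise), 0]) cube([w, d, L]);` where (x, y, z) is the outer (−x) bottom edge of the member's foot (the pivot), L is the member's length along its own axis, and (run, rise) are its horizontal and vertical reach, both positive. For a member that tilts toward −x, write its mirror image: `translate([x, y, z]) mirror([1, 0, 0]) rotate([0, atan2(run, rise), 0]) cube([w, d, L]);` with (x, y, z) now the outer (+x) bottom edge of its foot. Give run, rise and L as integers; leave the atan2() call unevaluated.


translate([135, 0, 600]) cube([82, 980, 89]);
translate([0, 83, 0]) rotate([0, atan2(135, 600), 0]) cube([26, 40, 615]);
translate([352, 83, 0]) mirror([1, 0, 0]) rotate([0, atan2(135, 600), 0]) cube([26, 40, 615]);
translate([0, 857, 0]) rotate([0, atan2(135, 600), 0]) cube([26, 40, 615]);
translate([352, 857, 0]) mirror([1, 0, 0]) rotate([0, atan2(135, 600), 0]) cube([26, 40, 615]);


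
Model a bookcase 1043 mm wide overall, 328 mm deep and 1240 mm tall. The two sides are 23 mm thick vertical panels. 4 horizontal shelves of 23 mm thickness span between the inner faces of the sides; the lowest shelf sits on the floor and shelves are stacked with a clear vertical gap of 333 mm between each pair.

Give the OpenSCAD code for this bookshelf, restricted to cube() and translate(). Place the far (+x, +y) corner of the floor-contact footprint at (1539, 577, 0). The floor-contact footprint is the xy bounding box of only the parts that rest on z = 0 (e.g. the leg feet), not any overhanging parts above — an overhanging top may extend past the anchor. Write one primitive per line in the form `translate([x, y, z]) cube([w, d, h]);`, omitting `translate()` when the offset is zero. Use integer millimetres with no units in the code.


translate([496, 249, 0]) cube([23, 328, 1240]);
translate([1516, 249, 0]) cube([23, 328, 1240]);
translate([519, 249, 0]) cube([997, 328, 23]);
translate([519, 249, 356]) cube([997, 328, 23]);
translate([519, 249, 712]) cube([997, 328, 23]);
translate([519, 249, 1068]) cube([997, 328, 23]);


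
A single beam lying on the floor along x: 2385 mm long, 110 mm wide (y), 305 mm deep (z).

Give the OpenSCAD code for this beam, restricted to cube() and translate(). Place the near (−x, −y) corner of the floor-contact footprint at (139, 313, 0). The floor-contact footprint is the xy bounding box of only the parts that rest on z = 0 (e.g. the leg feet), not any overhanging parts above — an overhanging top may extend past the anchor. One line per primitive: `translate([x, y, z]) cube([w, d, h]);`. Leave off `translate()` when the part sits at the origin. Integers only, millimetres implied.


translate([139, 313, 0]) cube([2385, 110, 305]);


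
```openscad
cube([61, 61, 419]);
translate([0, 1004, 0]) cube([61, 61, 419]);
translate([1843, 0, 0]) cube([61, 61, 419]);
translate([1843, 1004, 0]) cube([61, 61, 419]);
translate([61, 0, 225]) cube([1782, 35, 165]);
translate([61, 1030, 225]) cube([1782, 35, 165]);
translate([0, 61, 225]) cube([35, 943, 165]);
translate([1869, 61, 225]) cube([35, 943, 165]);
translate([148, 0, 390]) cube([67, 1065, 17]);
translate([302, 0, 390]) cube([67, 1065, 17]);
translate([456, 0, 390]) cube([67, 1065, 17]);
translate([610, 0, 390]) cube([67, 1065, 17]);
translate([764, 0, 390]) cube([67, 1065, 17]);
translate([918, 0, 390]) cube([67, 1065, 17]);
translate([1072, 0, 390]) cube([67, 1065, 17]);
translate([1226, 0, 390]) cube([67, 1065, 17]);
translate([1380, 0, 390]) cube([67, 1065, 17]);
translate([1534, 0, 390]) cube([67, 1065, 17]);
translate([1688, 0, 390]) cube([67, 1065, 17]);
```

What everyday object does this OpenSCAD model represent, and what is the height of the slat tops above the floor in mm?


A bed frame. The slat-top height is 407 mm.

Four posts, four rails, and a row of slats — a bed frame. Slats sit on the rails at z = 225 + 165 = 390; with slat thickness 17, the top is 407 mm.
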